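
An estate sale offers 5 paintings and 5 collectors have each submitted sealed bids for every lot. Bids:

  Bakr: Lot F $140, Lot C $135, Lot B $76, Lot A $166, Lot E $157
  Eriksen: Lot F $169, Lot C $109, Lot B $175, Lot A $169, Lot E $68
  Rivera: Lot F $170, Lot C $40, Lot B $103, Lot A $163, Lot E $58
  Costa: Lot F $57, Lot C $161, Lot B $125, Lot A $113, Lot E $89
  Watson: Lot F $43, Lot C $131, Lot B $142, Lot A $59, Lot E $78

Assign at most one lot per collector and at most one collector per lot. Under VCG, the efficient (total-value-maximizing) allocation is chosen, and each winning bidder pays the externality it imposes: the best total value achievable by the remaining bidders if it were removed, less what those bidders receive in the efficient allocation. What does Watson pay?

Watson pays $15.

Efficient allocation: Bakr→Lot E ($157), Eriksen→Lot A ($169), Rivera→Lot F ($170), Costa→Lot C ($161), Watson→Lot B ($142); total welfare W = $799.
Watson receives Lot B at value $142, so the others get W − 142 = $657.
Without Watson: best allocation of the remaining 4 bidders over all 5 lots is Bakr→Lot A ($166), Eriksen→Lot B ($175), Rivera→Lot F ($170), Costa→Lot C ($161), total $672.
VCG payment = (others' best without Watson) − (others' welfare with Watson) = 672 − 657 = $15.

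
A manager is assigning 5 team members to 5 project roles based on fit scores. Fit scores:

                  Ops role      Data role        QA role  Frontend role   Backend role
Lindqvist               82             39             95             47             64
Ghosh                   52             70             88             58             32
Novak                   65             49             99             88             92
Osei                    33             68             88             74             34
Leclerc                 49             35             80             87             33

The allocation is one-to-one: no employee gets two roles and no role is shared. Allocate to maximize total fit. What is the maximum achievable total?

Optimal: Lindqvist→Ops role (82 pts), Ghosh→Data role (70 pts), Novak→Backend role (92 pts), Osei→QA role (88 pts), Leclerc→Frontend role (87 pts) — total 82+70+92+88+87 = 419 pts.
Row-greedy (each employee in turn takes its best remaining role) gives 380 pts, worse by 39.
Next-best assignment: Lindqvist→Ops role, Ghosh→QA role, Novak→Backend role, Osei→Data role, Leclerc→Frontend role = 417 pts.
Swapping Lindqvist↔Osei (Lindqvist→QA role 95 pts, Osei→Ops role 33 pts) loses 42.
Every other assignment is strictly worse.

Max total: 419 pts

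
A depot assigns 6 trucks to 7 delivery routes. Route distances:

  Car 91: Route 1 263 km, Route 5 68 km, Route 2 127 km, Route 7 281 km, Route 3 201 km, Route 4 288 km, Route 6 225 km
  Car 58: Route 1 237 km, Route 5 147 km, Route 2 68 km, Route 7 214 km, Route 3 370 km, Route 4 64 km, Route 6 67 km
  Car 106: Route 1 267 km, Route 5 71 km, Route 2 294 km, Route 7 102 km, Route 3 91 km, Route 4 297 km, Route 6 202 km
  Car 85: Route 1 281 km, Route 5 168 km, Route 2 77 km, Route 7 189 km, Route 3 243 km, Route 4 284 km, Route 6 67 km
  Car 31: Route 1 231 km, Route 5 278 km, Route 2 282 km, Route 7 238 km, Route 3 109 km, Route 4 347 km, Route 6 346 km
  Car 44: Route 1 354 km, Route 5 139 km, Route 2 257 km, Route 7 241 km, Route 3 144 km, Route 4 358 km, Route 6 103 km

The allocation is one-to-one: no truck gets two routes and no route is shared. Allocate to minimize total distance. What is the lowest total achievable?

Treat this as an assignment problem: match each truck to one route.
Optimal: Car 91→Route 5 (68 km), Car 58→Route 4 (64 km), Car 106→Route 7 (102 km), Car 85→Route 2 (77 km), Car 31→Route 3 (109 km), Car 44→Route 6 (103 km) — total 68+64+102+77+109+103 = 523 km.
Row-greedy (each truck in turn takes its cheapest remaining route) gives 762 km, worse by 239.
Next-best assignment: Car 91→Route 2, Car 58→Route 4, Car 106→Route 7, Car 85→Route 6, Car 31→Route 3, Car 44→Route 5 = 608 km.

Minimum total: 523 km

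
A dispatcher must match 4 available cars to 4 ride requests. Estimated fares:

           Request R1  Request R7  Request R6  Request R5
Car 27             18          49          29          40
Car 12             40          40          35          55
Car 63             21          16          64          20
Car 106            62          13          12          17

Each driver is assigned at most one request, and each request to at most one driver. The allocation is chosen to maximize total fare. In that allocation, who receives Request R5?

Car 12 receives Request R5.

Optimal: Car 27→Request R7 ($49), Car 12→Request R5 ($55), Car 63→Request R6 ($64), Car 106→Request R1 ($62) — total 49+55+64+62 = $230.
Next-best assignment: Car 27→Request R5, Car 12→Request R7, Car 63→Request R6, Car 106→Request R1 = $206.
No other one-to-one assignment exceeds $230.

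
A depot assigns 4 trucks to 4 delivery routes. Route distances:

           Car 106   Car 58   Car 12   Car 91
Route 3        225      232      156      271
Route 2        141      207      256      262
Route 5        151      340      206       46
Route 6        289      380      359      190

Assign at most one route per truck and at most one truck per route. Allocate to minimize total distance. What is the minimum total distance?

Optimal: Car 106→Route 6 (289 km), Car 58→Route 2 (207 km), Car 12→Route 3 (156 km), Car 91→Route 5 (46 km) — total 289+207+156+46 = 698 km.
Min-entry greedy (repeatedly take the single cheapest remaining cell) gives 723 km, worse by 25.
Next-best assignment: Car 106→Route 5, Car 58→Route 2, Car 12→Route 3, Car 91→Route 6 = 704 km.

Min total: 698 km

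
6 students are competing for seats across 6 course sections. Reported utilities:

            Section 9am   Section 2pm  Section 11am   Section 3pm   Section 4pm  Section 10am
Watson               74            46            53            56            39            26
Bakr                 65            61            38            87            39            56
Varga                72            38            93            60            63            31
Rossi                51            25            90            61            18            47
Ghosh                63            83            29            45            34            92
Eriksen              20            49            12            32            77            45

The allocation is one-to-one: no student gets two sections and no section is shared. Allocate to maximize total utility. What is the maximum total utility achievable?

Max total: 464 points

Optimal: Watson→Section 2pm (46 points), Bakr→Section 3pm (87 points), Varga→Section 9am (72 points), Rossi→Section 11am (90 points), Ghosh→Section 10am (92 points), Eriksen→Section 4pm (77 points) — total 46+87+72+90+92+77 = 464 points.
Column-greedy (each section in turn goes to its best remaining student) gives 461 points, worse by 3.
No other one-to-one assignment exceeds 464 points.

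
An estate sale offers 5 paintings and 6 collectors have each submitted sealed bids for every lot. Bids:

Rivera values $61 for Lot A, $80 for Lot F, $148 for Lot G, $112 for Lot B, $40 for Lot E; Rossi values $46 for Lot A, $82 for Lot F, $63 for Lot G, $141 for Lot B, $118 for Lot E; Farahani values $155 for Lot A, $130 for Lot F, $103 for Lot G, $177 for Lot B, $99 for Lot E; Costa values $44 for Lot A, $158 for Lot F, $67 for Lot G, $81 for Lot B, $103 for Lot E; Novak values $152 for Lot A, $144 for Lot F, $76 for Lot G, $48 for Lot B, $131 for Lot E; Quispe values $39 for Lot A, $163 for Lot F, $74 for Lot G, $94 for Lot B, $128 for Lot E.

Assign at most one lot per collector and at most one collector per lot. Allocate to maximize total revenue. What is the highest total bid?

This is a one-to-one assignment (maximum-weight bipartite matching).
Optimal: Novak→Lot A ($152), Costa→Lot F ($158), Rivera→Lot G ($148), Farahani→Lot B ($177), Quispe→Lot E ($128) — total 152+158+148+177+128 = $763.
Every other assignment is strictly worse.

Maximum total: $763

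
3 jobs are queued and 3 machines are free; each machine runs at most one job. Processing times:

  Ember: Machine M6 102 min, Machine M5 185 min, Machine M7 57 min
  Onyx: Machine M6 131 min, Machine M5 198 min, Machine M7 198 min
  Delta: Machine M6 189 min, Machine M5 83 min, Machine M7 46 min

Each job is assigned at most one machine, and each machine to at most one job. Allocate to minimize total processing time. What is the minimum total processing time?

Min total: 271 min

Optimal: Ember→Machine M7 (57 min), Onyx→Machine M6 (131 min), Delta→Machine M5 (83 min) — total 57+131+83 = 271 min.
Min-entry greedy (repeatedly take the single cheapest remaining cell) gives 346 min, worse by 75.
Checked against all permutations: 271 min is optimal.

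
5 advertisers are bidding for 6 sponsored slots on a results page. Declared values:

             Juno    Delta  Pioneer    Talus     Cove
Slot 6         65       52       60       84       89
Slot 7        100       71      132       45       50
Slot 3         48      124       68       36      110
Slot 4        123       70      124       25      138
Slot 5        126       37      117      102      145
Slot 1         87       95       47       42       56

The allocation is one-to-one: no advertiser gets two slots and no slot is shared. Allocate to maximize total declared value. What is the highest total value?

Maximum total: $608

Optimal: Juno→Slot 4 ($123), Delta→Slot 3 ($124), Pioneer→Slot 7 ($132), Talus→Slot 6 ($84), Cove→Slot 5 ($145) — total 123+124+132+84+145 = $608.
Row-greedy (each advertiser in turn takes its best remaining slot) gives $604, worse by 4.
Next-best assignment: Juno→Slot 5, Delta→Slot 3, Pioneer→Slot 7, Talus→Slot 6, Cove→Slot 4 = $604.
No other one-to-one assignment exceeds $608.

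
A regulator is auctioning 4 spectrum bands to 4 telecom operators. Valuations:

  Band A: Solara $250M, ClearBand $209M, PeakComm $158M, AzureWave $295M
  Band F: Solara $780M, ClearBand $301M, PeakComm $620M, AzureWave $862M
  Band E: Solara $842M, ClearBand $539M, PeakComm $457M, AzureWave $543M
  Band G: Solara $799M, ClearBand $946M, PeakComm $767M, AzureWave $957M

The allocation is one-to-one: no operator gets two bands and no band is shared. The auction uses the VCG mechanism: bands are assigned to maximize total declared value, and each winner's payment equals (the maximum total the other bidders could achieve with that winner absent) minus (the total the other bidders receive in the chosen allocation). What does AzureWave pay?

AzureWave pays $462M.

Efficient allocation: Solara→Band E ($842M), ClearBand→Band G ($946M), PeakComm→Band A ($158M), AzureWave→Band F ($862M); total welfare W = $2808M.
AzureWave receives Band F at value $862M, so the others get W − 862 = $1946M.
Without AzureWave: best allocation of the remaining 3 bidders over all 4 bands is Solara→Band E ($842M), ClearBand→Band G ($946M), PeakComm→Band F ($620M), total $2408M.
VCG payment = (others' best without AzureWave) − (others' welfare with AzureWave) = 2408 − 1946 = $462M.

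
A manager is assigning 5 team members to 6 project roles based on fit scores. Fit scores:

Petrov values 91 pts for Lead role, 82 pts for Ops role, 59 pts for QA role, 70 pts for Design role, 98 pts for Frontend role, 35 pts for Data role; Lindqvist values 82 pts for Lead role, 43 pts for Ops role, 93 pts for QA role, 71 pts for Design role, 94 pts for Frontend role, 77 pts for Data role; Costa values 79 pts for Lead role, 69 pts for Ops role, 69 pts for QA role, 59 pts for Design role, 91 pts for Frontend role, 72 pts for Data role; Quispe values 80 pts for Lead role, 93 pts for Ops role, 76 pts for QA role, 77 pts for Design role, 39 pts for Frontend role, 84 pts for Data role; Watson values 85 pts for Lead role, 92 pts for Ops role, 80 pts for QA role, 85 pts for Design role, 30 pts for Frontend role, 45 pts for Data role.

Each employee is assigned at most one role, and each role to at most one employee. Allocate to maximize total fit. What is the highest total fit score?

Max total: 453 pts

Optimal: Petrov→Lead role (91 pts), Lindqvist→QA role (93 pts), Costa→Frontend role (91 pts), Quispe→Ops role (93 pts), Watson→Design role (85 pts) — total 91+93+91+93+85 = 453 pts.
Max-entry greedy (repeatedly take the single best remaining cell) gives 441 pts, worse by 12.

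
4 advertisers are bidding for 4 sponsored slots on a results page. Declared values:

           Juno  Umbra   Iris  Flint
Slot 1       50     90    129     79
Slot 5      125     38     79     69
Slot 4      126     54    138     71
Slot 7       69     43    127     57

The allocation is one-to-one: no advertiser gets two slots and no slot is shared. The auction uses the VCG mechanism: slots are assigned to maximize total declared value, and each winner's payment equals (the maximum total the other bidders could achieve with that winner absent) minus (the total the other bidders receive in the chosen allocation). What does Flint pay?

Efficient allocation: Juno→Slot 5 ($125), Umbra→Slot 1 ($90), Iris→Slot 7 ($127), Flint→Slot 4 ($71); total welfare W = $413.
Flint receives Slot 4 at value $71, so the others get W − 71 = $342.
Without Flint: best allocation of the remaining 3 bidders over all 4 slots is Juno→Slot 5 ($125), Umbra→Slot 1 ($90), Iris→Slot 4 ($138), total $353.
VCG payment = (others' best without Flint) − (others' welfare with Flint) = 353 − 342 = $11.

Flint pays $11.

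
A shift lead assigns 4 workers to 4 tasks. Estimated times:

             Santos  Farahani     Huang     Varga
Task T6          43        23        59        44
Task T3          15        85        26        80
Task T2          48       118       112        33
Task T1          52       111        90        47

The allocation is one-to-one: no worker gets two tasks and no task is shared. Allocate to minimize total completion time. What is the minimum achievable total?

Min total: 134 min

This is a one-to-one assignment (minimum-cost bipartite matching).
Optimal: Santos→Task T1 (52 min), Farahani→Task T6 (23 min), Huang→Task T3 (26 min), Varga→Task T2 (33 min) — total 52+23+26+33 = 134 min.
Min-entry greedy (repeatedly take the single cheapest remaining cell) gives 161 min, worse by 27.
Next-best assignment: Santos→Task T2, Farahani→Task T6, Huang→Task T3, Varga→Task T1 = 144 min.
Every other assignment is strictly worse.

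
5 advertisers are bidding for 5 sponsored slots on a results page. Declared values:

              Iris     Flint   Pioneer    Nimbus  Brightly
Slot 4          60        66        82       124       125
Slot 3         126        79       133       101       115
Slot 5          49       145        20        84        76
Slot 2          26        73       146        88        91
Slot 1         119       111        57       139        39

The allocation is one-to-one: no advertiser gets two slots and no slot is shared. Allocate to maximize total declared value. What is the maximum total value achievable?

Max total: $681

This is a one-to-one assignment (maximum-weight bipartite matching).
Optimal: Iris→Slot 3 ($126), Flint→Slot 5 ($145), Pioneer→Slot 2 ($146), Nimbus→Slot 1 ($139), Brightly→Slot 4 ($125) — total 126+145+146+139+125 = $681.
Column-greedy (each slot in turn goes to its best remaining advertiser) gives $610, worse by 71.
Next-best assignment: Iris→Slot 1, Flint→Slot 5, Pioneer→Slot 2, Nimbus→Slot 4, Brightly→Slot 3 = $649.
Swapping Flint↔Iris (Flint→Slot 3 $79, Iris→Slot 5 $49) loses 143.
Checked against all permutations: $681 is optimal.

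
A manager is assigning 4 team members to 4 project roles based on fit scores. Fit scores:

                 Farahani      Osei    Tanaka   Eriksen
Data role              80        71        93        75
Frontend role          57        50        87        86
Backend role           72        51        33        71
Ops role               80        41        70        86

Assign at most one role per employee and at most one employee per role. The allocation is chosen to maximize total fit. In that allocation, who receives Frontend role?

Tanaka receives Frontend role.

This is the linear assignment problem.
Optimal: Farahani→Backend role (72 pts), Osei→Data role (71 pts), Tanaka→Frontend role (87 pts), Eriksen→Ops role (86 pts) — total 72+71+87+86 = 316 pts.
Next-best assignment: Farahani→Ops role, Osei→Backend role, Tanaka→Data role, Eriksen→Frontend role = 310 pts.
Swapping Eriksen↔Farahani (Eriksen→Backend role 71 pts, Farahani→Ops role 80 pts) loses 7.
Tanaka's own top role is Data role (93 pts), but forcing Tanaka→Data role and reassigning the rest optimally gives only 310 pts — worse by 6.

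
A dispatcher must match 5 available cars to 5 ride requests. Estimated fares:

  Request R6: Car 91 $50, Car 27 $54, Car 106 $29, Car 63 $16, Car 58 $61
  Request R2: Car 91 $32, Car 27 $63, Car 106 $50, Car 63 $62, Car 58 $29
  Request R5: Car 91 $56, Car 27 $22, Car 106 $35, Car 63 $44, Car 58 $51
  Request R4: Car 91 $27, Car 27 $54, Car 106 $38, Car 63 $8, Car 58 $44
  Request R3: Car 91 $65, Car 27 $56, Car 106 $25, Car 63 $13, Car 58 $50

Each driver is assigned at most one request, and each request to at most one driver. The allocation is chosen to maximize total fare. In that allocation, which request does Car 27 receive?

Optimal: Car 91→Request R3 ($65), Car 27→Request R4 ($54), Car 106→Request R5 ($35), Car 63→Request R2 ($62), Car 58→Request R6 ($61) — total 65+54+35+62+61 = $277.
Row-greedy (each driver in turn takes its best remaining request) gives $271, worse by 6.
Car 27's own top request is Request R2 ($63), but forcing Car 27→Request R2 and reassigning the rest optimally gives only $271 — worse by 6.

Car 27 receives Request R4.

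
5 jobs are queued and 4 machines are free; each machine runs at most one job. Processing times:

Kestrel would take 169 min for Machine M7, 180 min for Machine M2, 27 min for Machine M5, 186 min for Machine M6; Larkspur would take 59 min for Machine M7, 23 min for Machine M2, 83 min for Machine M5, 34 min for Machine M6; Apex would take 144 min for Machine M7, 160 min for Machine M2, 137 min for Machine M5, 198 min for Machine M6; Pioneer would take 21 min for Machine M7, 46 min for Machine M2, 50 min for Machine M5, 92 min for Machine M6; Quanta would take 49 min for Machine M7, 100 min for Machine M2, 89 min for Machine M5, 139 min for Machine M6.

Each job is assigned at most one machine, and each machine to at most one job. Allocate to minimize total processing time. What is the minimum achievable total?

Min total: 156 min

This is a one-to-one assignment (minimum-cost bipartite matching).
Optimal: Quanta→Machine M7 (49 min), Pioneer→Machine M2 (46 min), Kestrel→Machine M5 (27 min), Larkspur→Machine M6 (34 min) — total 49+46+27+34 = 156 min.
Next-best assignment: Pioneer→Machine M7, Quanta→Machine M2, Kestrel→Machine M5, Larkspur→Machine M6 = 182 min.
Swapping Quanta↔Larkspur (Quanta→Machine M6 139 min, Larkspur→Machine M7 59 min) adds 115.
No other one-to-one assignment undercuts 156 min.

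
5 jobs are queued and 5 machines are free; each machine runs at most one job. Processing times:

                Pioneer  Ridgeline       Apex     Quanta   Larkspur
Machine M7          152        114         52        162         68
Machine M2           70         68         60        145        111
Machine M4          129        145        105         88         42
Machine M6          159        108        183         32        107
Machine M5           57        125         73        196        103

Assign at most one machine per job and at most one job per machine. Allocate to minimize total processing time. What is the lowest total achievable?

Minimum total: 251 min

Optimal: Pioneer→Machine M5 (57 min), Ridgeline→Machine M2 (68 min), Apex→Machine M7 (52 min), Quanta→Machine M6 (32 min), Larkspur→Machine M4 (42 min) — total 57+68+52+32+42 = 251 min.
Next-best assignment: Pioneer→Machine M5, Ridgeline→Machine M7, Apex→Machine M2, Quanta→Machine M6, Larkspur→Machine M4 = 305 min.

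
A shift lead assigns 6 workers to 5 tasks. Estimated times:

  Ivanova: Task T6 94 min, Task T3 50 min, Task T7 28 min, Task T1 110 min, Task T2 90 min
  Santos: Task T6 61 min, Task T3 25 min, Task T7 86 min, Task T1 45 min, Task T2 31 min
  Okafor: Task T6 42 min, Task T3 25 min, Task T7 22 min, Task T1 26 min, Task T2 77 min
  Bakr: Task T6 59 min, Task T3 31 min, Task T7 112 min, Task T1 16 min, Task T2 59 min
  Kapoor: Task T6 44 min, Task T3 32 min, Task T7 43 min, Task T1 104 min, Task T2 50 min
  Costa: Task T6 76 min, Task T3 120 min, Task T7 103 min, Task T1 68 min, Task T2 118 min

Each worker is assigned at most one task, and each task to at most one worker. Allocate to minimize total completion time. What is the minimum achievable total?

Optimal: Kapoor→Task T6 (44 min), Okafor→Task T3 (25 min), Ivanova→Task T7 (28 min), Bakr→Task T1 (16 min), Santos→Task T2 (31 min) — total 44+25+28+16+31 = 144 min.
Column-greedy (each task in turn goes to its cheapest remaining worker) gives 161 min, worse by 17.
Next-best assignment: Okafor→Task T6, Kapoor→Task T3, Ivanova→Task T7, Bakr→Task T1, Santos→Task T2 = 149 min.
Checked against all permutations: 144 min is optimal.

Minimum total: 144 min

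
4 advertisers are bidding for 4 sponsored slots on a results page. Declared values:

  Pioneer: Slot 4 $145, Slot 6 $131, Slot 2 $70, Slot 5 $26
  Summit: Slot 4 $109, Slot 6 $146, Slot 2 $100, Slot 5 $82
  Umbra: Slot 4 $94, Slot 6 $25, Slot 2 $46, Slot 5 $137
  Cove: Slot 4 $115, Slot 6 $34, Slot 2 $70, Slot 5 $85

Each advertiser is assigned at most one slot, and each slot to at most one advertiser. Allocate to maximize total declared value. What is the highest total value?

Maximum total: $498

Optimal: Pioneer→Slot 4 ($145), Summit→Slot 6 ($146), Umbra→Slot 5 ($137), Cove→Slot 2 ($70) — total 145+146+137+70 = $498.
Next-best assignment: Pioneer→Slot 6, Summit→Slot 2, Umbra→Slot 5, Cove→Slot 4 = $483.
Checked against all permutations: $498 is optimal.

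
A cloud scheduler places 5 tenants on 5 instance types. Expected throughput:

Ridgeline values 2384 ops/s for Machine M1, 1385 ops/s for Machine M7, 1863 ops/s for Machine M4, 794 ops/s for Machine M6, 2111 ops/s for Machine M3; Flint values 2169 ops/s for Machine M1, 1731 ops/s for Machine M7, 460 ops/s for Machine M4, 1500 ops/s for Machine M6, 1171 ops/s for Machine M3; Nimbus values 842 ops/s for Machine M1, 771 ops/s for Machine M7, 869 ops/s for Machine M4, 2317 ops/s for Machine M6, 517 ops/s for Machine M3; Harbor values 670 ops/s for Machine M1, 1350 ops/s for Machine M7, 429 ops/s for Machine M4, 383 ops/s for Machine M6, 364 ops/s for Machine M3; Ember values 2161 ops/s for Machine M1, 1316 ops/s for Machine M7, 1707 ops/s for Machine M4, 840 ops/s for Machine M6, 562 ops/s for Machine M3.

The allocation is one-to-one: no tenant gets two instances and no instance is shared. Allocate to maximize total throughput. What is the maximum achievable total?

Optimal: Ridgeline→Machine M3 (2111 ops/s), Flint→Machine M1 (2169 ops/s), Nimbus→Machine M6 (2317 ops/s), Harbor→Machine M7 (1350 ops/s), Ember→Machine M4 (1707 ops/s) — total 2111+2169+2317+1350+1707 = 9654 ops/s.
Next-best assignment: Ridgeline→Machine M1, Flint→Machine M3, Nimbus→Machine M6, Harbor→Machine M7, Ember→Machine M4 = 8929 ops/s.

Maximum total: 9654 ops/s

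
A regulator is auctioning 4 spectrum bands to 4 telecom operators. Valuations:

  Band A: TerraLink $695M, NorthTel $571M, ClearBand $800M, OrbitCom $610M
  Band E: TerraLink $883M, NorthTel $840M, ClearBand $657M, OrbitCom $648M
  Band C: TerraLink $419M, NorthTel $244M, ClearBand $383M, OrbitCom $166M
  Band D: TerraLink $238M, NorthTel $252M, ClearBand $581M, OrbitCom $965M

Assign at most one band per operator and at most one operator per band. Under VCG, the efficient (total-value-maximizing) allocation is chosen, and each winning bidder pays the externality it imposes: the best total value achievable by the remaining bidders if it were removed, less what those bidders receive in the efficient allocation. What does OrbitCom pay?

OrbitCom pays $57M.

Efficient allocation: TerraLink→Band C ($419M), NorthTel→Band E ($840M), ClearBand→Band A ($800M), OrbitCom→Band D ($965M); total welfare W = $3024M.
OrbitCom receives Band D at value $965M, so the others get W − 965 = $2059M.
Without OrbitCom: best allocation of the remaining 3 bidders over all 4 bands is TerraLink→Band A ($695M), NorthTel→Band E ($840M), ClearBand→Band D ($581M), total $2116M.
VCG payment = (others' best without OrbitCom) − (others' welfare with OrbitCom) = 2116 − 2059 = $57M.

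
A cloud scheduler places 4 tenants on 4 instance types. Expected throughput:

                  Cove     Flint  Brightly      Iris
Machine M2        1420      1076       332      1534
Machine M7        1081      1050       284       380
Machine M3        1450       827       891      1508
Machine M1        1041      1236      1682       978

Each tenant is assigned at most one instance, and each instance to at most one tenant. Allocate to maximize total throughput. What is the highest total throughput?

Maximum total: 5716 ops/s

Optimal: Cove→Machine M3 (1450 ops/s), Flint→Machine M7 (1050 ops/s), Brightly→Machine M1 (1682 ops/s), Iris→Machine M2 (1534 ops/s) — total 1450+1050+1682+1534 = 5716 ops/s.
Row-greedy (each tenant in turn takes its best remaining instance) gives 3398 ops/s, worse by 2318.
Next-best assignment: Cove→Machine M2, Flint→Machine M7, Brightly→Machine M1, Iris→Machine M3 = 5660 ops/s.
Swapping Flint↔Iris (Flint→Machine M2 1076 ops/s, Iris→Machine M7 380 ops/s) loses 1128.
Every other assignment is strictly worse.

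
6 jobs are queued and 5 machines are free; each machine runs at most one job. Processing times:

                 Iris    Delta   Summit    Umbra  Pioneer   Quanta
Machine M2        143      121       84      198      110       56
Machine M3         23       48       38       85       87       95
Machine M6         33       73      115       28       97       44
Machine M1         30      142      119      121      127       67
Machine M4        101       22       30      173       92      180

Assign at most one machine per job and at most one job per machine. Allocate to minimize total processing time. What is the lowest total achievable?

Min total: 174 min

Optimal: Quanta→Machine M2 (56 min), Summit→Machine M3 (38 min), Umbra→Machine M6 (28 min), Iris→Machine M1 (30 min), Delta→Machine M4 (22 min) — total 56+38+28+30+22 = 174 min.
Column-greedy (each machine in turn goes to its cheapest remaining job) gives 248 min, worse by 74.
Next-best assignment: Quanta→Machine M2, Delta→Machine M3, Umbra→Machine M6, Iris→Machine M1, Summit→Machine M4 = 192 min.
Every other assignment is strictly worse.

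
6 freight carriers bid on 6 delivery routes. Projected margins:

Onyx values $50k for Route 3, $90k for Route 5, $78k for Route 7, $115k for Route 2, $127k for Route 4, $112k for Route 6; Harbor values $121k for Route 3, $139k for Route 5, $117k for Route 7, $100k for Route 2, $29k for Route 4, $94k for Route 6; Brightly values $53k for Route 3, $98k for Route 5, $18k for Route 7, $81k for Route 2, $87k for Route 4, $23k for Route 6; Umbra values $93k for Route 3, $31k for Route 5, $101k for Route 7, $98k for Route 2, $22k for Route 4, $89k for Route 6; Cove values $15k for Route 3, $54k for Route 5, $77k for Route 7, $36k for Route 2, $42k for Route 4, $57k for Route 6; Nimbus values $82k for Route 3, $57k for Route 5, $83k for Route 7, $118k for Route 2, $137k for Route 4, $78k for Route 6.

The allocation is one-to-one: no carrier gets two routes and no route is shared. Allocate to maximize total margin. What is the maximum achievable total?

Maximum total: $643k

Optimal: Onyx→Route 6 ($112k), Harbor→Route 3 ($121k), Brightly→Route 5 ($98k), Umbra→Route 2 ($98k), Cove→Route 7 ($77k), Nimbus→Route 4 ($137k) — total 112+121+98+98+77+137 = $643k.
Column-greedy (each route in turn goes to its best remaining carrier) gives $622k, worse by 21.
Next-best assignment: Onyx→Route 6, Harbor→Route 5, Brightly→Route 2, Umbra→Route 3, Cove→Route 7, Nimbus→Route 4 = $639k.
Swapping Onyx↔Umbra (Onyx→Route 2 $115k, Umbra→Route 6 $89k) loses 6.
Every other assignment is strictly worse.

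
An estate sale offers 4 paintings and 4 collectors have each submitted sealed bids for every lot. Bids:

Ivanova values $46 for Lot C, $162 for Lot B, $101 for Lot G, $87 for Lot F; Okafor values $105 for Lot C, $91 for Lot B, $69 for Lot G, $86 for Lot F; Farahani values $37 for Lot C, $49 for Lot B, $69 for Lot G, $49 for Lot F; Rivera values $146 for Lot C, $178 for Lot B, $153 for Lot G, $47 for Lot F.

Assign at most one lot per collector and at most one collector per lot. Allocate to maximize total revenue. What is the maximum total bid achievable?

Max total: $469

Optimal: Ivanova→Lot B ($162), Okafor→Lot C ($105), Farahani→Lot F ($49), Rivera→Lot G ($153) — total 162+105+49+153 = $469.
Row-greedy (each collector in turn takes its best remaining lot) gives $383, worse by 86.
No other one-to-one assignment exceeds $469.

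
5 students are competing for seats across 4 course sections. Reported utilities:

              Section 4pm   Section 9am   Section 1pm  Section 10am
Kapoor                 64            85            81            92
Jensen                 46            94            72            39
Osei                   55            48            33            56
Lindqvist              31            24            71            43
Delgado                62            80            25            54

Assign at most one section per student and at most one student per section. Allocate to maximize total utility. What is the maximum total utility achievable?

Max total: 319 points

This is a one-to-one assignment (maximum-weight bipartite matching).
Optimal: Delgado→Section 4pm (62 points), Jensen→Section 9am (94 points), Lindqvist→Section 1pm (71 points), Kapoor→Section 10am (92 points) — total 62+94+71+92 = 319 points.
Column-greedy (each section in turn goes to its best remaining student) gives 285 points, worse by 34.
Next-best assignment: Osei→Section 4pm, Jensen→Section 9am, Lindqvist→Section 1pm, Kapoor→Section 10am = 312 points.
Checked against all permutations: 319 points is optimal.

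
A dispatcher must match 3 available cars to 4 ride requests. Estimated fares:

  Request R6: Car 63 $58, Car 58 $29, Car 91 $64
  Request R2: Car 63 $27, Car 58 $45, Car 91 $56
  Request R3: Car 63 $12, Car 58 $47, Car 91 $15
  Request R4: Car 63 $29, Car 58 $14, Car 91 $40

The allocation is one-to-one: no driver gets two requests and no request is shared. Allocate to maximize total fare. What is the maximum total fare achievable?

Max total: $161

Optimal: Car 63→Request R6 ($58), Car 58→Request R3 ($47), Car 91→Request R2 ($56) — total 58+47+56 = $161.
Column-greedy (each request in turn goes to its best remaining driver) gives $121, worse by 40.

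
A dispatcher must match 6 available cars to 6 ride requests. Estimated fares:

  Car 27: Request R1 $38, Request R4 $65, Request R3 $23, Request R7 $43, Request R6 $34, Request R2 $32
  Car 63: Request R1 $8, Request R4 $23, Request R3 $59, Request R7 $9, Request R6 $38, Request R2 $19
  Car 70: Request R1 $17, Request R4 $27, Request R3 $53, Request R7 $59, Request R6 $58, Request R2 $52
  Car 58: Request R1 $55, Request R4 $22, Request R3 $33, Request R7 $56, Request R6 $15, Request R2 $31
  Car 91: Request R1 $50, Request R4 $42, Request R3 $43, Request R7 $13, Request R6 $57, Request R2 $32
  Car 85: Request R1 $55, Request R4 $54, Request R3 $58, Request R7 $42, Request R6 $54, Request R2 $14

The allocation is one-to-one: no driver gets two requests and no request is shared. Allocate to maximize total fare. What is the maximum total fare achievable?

Maximum total: $344

This is a one-to-one assignment (maximum-weight bipartite matching).
Optimal: Car 27→Request R4 ($65), Car 63→Request R3 ($59), Car 70→Request R2 ($52), Car 58→Request R7 ($56), Car 91→Request R6 ($57), Car 85→Request R1 ($55) — total 65+59+52+56+57+55 = $344.
Max-entry greedy (repeatedly take the single best remaining cell) gives $309, worse by 35.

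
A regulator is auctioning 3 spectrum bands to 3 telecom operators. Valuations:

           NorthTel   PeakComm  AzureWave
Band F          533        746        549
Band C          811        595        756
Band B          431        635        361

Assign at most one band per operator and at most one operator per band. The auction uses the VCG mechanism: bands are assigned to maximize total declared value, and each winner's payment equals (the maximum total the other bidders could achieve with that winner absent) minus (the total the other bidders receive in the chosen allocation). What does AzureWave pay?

Efficient allocation: NorthTel→Band C ($811M), PeakComm→Band B ($635M), AzureWave→Band F ($549M); total welfare W = $1995M.
AzureWave receives Band F at value $549M, so the others get W − 549 = $1446M.
Without AzureWave: best allocation of the remaining 2 bidders over all 3 bands is NorthTel→Band C ($811M), PeakComm→Band F ($746M), total $1557M.
VCG payment = (others' best without AzureWave) − (others' welfare with AzureWave) = 1557 − 1446 = $111M.

AzureWave pays $111M.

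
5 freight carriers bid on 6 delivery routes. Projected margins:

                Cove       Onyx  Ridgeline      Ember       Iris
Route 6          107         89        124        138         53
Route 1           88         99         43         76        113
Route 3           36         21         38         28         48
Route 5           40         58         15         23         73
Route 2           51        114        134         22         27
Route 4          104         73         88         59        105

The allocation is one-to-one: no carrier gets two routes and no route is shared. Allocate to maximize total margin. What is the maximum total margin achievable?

Maximum total: $548k

Optimal: Cove→Route 4 ($104k), Onyx→Route 1 ($99k), Ridgeline→Route 2 ($134k), Ember→Route 6 ($138k), Iris→Route 5 ($73k) — total 104+99+134+138+73 = $548k.
Next-best assignment: Cove→Route 4, Onyx→Route 5, Ridgeline→Route 2, Ember→Route 6, Iris→Route 1 = $547k.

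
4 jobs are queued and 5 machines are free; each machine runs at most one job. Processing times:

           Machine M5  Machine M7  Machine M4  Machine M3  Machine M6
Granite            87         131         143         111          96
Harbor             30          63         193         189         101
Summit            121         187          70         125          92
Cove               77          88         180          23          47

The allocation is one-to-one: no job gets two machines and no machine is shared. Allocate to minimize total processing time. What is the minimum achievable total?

Min total: 219 min

Optimal: Granite→Machine M6 (96 min), Harbor→Machine M5 (30 min), Summit→Machine M4 (70 min), Cove→Machine M3 (23 min) — total 96+30+70+23 = 219 min.
Row-greedy (each job in turn takes its cheapest remaining machine) gives 243 min, worse by 24.
Next-best assignment: Granite→Machine M5, Harbor→Machine M7, Summit→Machine M4, Cove→Machine M3 = 243 min.
Swapping Harbor↔Cove (Harbor→Machine M3 189 min, Cove→Machine M5 77 min) adds 213.
No other one-to-one assignment undercuts 219 min.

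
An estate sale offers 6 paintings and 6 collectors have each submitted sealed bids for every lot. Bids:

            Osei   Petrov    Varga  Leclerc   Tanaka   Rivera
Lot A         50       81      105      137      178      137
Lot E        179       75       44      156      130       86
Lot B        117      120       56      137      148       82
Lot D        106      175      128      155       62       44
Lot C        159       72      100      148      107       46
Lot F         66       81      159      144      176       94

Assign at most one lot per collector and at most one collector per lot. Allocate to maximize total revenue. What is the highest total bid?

Max total: $946

This is the linear assignment problem.
Optimal: Osei→Lot E ($179), Petrov→Lot D ($175), Varga→Lot F ($159), Leclerc→Lot C ($148), Tanaka→Lot B ($148), Rivera→Lot A ($137) — total 179+175+159+148+148+137 = $946.
Column-greedy (each lot in turn goes to its best remaining collector) gives $863, worse by 83.
Swapping Leclerc↔Rivera (Leclerc→Lot A $137, Rivera→Lot C $46) loses 102.
Checked against all permutations: $946 is optimal.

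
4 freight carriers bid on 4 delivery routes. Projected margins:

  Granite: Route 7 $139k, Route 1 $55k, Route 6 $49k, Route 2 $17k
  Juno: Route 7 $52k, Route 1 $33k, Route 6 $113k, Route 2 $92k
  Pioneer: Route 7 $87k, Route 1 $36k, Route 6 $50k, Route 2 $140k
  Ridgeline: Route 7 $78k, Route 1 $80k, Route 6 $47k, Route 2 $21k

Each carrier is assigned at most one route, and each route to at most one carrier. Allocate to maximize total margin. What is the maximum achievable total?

Optimal: Granite→Route 7 ($139k), Juno→Route 6 ($113k), Pioneer→Route 2 ($140k), Ridgeline→Route 1 ($80k) — total 139+113+140+80 = $472k.
No other one-to-one assignment exceeds $472k.

Max total: $472k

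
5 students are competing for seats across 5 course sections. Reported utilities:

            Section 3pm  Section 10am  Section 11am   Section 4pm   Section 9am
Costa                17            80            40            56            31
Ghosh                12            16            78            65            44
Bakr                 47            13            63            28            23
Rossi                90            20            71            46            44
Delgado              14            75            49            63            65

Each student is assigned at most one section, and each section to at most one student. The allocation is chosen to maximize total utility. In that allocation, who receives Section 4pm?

Ghosh receives Section 4pm.

Optimal: Costa→Section 10am (80 points), Ghosh→Section 4pm (65 points), Bakr→Section 11am (63 points), Rossi→Section 3pm (90 points), Delgado→Section 9am (65 points) — total 80+65+63+90+65 = 363 points.
Checked against all permutations: 363 points is optimal.
Ghosh's own top section is Section 11am (78 points), but forcing Ghosh→Section 11am and reassigning the rest optimally gives only 341 points — worse by 22.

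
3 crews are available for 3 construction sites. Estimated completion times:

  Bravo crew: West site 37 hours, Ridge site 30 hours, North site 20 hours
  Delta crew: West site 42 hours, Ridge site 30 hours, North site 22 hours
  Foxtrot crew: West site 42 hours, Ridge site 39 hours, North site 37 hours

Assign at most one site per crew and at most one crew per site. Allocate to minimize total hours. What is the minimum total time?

Optimal: Bravo crew→North site (20 hours), Delta crew→Ridge site (30 hours), Foxtrot crew→West site (42 hours) — total 20+30+42 = 92 hours.
Column-greedy (each site in turn goes to its cheapest remaining crew) gives 104 hours, worse by 12.

Min total: 92 hours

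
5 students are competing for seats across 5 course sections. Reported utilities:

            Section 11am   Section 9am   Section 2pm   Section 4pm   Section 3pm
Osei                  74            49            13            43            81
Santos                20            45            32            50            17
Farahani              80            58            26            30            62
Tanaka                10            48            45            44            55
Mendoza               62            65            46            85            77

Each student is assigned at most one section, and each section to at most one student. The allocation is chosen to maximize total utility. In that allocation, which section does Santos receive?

Optimal: Osei→Section 3pm (81 points), Santos→Section 9am (45 points), Farahani→Section 11am (80 points), Tanaka→Section 2pm (45 points), Mendoza→Section 4pm (85 points) — total 81+45+80+45+85 = 336 points.
Next-best assignment: Osei→Section 3pm, Santos→Section 2pm, Farahani→Section 11am, Tanaka→Section 9am, Mendoza→Section 4pm = 326 points.
Checked against all permutations: 336 points is optimal.
Santos's own top section is Section 4pm (50 points), but forcing Santos→Section 4pm and reassigning the rest optimally gives only 321 points — worse by 15.

Santos receives Section 9am.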